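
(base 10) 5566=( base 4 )1112332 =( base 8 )12676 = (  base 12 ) 327A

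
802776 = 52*15438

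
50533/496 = 101 + 437/496= 101.88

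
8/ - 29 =-8/29 = - 0.28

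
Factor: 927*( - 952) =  - 2^3*3^2*7^1*17^1*103^1 = - 882504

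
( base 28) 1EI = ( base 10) 1194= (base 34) 114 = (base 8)2252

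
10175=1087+9088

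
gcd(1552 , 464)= 16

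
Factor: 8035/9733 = 5^1*1607^1*9733^(-1) 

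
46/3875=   46/3875 = 0.01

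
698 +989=1687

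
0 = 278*0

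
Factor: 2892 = 2^2*3^1*241^1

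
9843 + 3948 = 13791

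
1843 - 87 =1756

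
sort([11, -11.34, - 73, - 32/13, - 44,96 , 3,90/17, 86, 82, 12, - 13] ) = [ - 73 , - 44 , - 13 ,-11.34, - 32/13,  3, 90/17,11, 12,82,  86,96 ]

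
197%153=44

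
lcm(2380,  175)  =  11900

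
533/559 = 41/43 = 0.95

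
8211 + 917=9128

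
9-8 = 1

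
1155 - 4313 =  - 3158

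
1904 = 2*952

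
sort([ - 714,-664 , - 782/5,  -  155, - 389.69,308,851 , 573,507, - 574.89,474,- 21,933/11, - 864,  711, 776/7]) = [ - 864, - 714, - 664, - 574.89, - 389.69 ,  -  782/5, - 155,-21,933/11,776/7,308, 474,507 , 573,711,851]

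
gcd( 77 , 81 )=1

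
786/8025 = 262/2675 = 0.10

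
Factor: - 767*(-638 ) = 2^1 *11^1*13^1  *29^1*59^1 = 489346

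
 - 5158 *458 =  - 2362364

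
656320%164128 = 163936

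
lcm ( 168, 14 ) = 168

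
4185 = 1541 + 2644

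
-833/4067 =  - 1 + 66/83= -0.20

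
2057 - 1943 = 114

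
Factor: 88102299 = 3^1*47^1*624839^1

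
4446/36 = 123+1/2 = 123.50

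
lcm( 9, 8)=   72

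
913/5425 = 913/5425= 0.17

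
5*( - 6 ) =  - 30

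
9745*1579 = 15387355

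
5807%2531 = 745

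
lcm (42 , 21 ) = 42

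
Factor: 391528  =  2^3*109^1*449^1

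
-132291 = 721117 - 853408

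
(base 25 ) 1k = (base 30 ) 1F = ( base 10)45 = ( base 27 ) 1I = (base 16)2d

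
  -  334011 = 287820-621831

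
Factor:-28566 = - 2^1*3^3*23^2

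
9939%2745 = 1704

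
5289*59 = 312051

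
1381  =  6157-4776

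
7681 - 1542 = 6139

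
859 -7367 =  - 6508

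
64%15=4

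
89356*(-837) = -74790972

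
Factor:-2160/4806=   -  2^3*5^1 * 89^( - 1 )  =  -40/89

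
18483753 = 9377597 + 9106156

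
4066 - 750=3316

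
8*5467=43736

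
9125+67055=76180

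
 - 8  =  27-35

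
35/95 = 7/19  =  0.37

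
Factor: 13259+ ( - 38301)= - 2^1 * 19^1  *  659^1=-25042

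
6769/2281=6769/2281 = 2.97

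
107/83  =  107/83 = 1.29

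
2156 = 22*98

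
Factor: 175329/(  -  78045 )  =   - 483/215 = - 3^1*5^( - 1 )*7^1*23^1 * 43^( - 1 ) 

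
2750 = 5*550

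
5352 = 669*8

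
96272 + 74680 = 170952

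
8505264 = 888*9578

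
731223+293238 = 1024461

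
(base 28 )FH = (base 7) 1163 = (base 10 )437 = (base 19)140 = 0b110110101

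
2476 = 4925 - 2449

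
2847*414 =1178658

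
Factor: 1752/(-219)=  - 8=- 2^3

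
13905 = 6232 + 7673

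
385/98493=385/98493 = 0.00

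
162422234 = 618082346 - 455660112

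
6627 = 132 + 6495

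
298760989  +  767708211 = 1066469200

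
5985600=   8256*725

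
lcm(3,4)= 12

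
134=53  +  81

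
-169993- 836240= - 1006233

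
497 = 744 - 247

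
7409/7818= 7409/7818   =  0.95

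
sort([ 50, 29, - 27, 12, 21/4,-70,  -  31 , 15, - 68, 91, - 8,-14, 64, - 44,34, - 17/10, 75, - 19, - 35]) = [ - 70, - 68, - 44, - 35, - 31, - 27, - 19, - 14, - 8, - 17/10,  21/4, 12,15, 29, 34,50,64, 75,91]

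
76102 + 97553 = 173655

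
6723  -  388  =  6335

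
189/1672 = 189/1672 = 0.11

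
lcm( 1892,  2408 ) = 26488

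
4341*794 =3446754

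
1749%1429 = 320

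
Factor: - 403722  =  -2^1*3^2*11^1*2039^1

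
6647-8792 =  - 2145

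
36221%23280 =12941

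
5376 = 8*672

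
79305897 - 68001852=11304045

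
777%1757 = 777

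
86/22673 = 86/22673 =0.00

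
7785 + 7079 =14864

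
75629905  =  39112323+36517582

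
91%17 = 6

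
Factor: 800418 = 2^1 *3^1 * 133403^1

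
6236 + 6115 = 12351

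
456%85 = 31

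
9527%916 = 367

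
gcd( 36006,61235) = 1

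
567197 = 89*6373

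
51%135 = 51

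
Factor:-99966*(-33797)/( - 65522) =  - 3^1*181^( - 2)*16661^1*33797^1  =  - 1689275451/32761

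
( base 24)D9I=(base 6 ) 55430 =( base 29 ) 958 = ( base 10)7722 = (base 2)1111000101010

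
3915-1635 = 2280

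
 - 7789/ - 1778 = 4 + 677/1778 = 4.38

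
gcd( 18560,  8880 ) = 80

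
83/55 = 1 +28/55 = 1.51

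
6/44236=3/22118 = 0.00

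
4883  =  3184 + 1699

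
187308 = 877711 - 690403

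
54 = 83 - 29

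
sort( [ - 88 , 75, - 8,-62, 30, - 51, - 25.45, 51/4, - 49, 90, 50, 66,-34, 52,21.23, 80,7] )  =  [ - 88, - 62, - 51, - 49, - 34, - 25.45, - 8, 7, 51/4,21.23, 30, 50,52,66, 75 , 80, 90]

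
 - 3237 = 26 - 3263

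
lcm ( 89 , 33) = 2937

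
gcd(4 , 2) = 2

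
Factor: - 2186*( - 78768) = 172186848 = 2^5*3^2 * 547^1*1093^1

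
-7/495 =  - 1 + 488/495  =  - 0.01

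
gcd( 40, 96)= 8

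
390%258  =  132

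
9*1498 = 13482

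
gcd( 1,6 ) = 1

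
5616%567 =513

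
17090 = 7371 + 9719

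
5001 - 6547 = -1546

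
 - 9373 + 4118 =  -5255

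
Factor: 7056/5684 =36/29 =2^2*3^2 * 29^(-1)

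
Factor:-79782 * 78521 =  - 2^1*3^1*233^1*337^1*13297^1  =  - 6264562422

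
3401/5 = 3401/5 = 680.20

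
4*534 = 2136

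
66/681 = 22/227 = 0.10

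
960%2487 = 960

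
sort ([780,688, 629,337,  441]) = [337, 441, 629, 688,780]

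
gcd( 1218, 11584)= 2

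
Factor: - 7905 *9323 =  - 3^1*5^1 * 17^1 * 31^1*9323^1  =  -73698315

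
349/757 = 349/757 =0.46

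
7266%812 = 770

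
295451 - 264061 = 31390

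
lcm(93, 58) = 5394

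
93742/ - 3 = - 93742/3 = - 31247.33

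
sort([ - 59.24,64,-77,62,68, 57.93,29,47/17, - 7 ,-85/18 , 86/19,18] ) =[ - 77, - 59.24, - 7 ,-85/18, 47/17,86/19, 18,  29, 57.93,62,64,68]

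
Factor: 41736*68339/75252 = 237683042/6271 = 2^1*37^2*47^1*1847^1 * 6271^( - 1)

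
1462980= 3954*370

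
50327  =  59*853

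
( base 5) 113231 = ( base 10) 4191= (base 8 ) 10137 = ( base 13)1BA5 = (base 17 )E89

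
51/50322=17/16774 = 0.00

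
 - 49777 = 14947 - 64724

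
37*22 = 814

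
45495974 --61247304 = 106743278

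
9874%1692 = 1414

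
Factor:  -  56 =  - 2^3* 7^1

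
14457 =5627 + 8830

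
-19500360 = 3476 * ( - 5610 ) 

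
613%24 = 13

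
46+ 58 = 104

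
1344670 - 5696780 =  - 4352110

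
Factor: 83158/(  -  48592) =-2^( - 3 )*3037^( - 1 )*41579^1=- 41579/24296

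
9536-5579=3957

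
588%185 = 33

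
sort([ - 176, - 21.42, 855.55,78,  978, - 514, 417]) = [ - 514 , - 176, - 21.42,78, 417,855.55,978] 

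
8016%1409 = 971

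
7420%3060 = 1300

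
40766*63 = 2568258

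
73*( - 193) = - 14089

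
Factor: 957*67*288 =18466272 =2^5*3^3*11^1 * 29^1*67^1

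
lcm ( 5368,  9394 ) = 37576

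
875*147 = 128625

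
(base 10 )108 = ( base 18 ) 60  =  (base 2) 1101100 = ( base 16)6c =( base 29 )3l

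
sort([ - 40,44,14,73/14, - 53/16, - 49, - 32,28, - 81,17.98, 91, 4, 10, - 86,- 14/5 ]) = [ - 86, - 81, - 49, - 40,  -  32, - 53/16,-14/5,4, 73/14,  10,  14, 17.98,28,  44,91] 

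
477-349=128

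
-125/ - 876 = 125/876 = 0.14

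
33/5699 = 33/5699 = 0.01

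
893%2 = 1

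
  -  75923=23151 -99074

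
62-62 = 0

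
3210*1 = 3210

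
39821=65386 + -25565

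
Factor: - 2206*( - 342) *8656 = 2^6*3^2*19^1*541^1*1103^1= 6530536512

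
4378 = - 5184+9562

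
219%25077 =219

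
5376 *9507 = 51109632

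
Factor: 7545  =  3^1 * 5^1*503^1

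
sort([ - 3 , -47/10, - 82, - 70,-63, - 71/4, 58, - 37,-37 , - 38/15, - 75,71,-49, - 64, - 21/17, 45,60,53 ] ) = [ - 82, -75, - 70,-64, - 63, - 49,  -  37, - 37 , - 71/4, - 47/10, - 3,-38/15 ,-21/17, 45, 53, 58,60,71] 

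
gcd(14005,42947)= 1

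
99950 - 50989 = 48961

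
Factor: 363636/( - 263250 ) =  - 518/375 = -  2^1 *3^( - 1) * 5^(-3 )*7^1*  37^1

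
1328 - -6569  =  7897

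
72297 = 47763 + 24534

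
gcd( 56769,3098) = 1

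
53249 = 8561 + 44688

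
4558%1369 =451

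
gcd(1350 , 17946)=18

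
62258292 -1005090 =61253202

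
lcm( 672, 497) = 47712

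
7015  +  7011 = 14026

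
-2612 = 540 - 3152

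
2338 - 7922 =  - 5584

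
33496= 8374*4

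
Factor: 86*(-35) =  - 3010 =-2^1*5^1*7^1*43^1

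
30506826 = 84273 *362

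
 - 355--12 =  - 343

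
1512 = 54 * 28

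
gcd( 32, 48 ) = 16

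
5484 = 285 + 5199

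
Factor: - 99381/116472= - 157/184=- 2^( - 3 )*23^( - 1)*157^1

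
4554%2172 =210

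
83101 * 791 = 65732891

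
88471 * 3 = 265413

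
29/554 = 29/554 = 0.05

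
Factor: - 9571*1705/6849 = -3^( - 2)*5^1*11^1*17^1*31^1*563^1*761^(-1 )=- 16318555/6849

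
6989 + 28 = 7017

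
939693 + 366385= 1306078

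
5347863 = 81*66023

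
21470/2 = 10735 = 10735.00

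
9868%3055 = 703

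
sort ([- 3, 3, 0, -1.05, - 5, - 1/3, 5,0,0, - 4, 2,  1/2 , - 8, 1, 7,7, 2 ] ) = [ - 8,- 5, - 4, - 3,-1.05,  -  1/3,0, 0,0,1/2, 1, 2, 2,  3,5,  7,7]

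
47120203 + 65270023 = 112390226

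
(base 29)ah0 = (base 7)34646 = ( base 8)21307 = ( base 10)8903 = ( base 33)85Q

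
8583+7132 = 15715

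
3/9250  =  3/9250 = 0.00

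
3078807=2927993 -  - 150814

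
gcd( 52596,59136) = 12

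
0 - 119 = -119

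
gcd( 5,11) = 1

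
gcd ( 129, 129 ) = 129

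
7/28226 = 7/28226 = 0.00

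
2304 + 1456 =3760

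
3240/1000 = 81/25= 3.24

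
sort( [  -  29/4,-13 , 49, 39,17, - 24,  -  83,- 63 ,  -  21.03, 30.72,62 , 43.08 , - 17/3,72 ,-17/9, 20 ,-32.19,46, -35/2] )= [ -83, - 63, - 32.19, -24, - 21.03, - 35/2 , - 13, - 29/4,-17/3, - 17/9,17,20, 30.72,  39,43.08 , 46, 49,62,72 ]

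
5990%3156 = 2834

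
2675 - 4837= - 2162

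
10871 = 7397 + 3474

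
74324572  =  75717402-1392830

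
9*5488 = 49392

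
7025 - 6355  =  670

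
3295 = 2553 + 742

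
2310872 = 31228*74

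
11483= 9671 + 1812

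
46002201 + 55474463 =101476664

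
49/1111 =49/1111=0.04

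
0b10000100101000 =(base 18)183a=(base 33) 7q7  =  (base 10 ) 8488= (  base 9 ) 12571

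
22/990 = 1/45 =0.02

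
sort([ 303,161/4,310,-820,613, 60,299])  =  [ - 820, 161/4,60, 299,303, 310,613]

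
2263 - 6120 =- 3857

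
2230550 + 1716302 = 3946852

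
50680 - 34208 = 16472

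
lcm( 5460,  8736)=43680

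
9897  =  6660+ 3237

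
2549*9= 22941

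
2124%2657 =2124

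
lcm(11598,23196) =23196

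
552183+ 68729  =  620912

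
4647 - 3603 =1044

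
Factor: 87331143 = 3^1*29110381^1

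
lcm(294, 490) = 1470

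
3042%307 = 279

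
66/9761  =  66/9761 = 0.01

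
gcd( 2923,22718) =37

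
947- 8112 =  - 7165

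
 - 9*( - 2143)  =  19287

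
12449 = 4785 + 7664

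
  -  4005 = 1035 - 5040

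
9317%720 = 677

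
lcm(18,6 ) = 18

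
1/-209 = - 1 + 208/209 = - 0.00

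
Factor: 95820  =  2^2*3^1 * 5^1*1597^1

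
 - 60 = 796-856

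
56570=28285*2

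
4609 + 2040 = 6649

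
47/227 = 47/227 =0.21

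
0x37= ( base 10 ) 55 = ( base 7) 106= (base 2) 110111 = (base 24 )27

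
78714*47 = 3699558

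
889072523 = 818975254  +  70097269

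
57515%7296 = 6443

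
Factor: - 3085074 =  - 2^1*3^3*57131^1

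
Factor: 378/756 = 2^( - 1 ) = 1/2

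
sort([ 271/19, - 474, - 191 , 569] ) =[ - 474,-191, 271/19,569] 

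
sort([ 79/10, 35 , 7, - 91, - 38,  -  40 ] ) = [  -  91, - 40, - 38 , 7, 79/10,35] 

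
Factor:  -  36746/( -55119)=2/3  =  2^1*3^(  -  1)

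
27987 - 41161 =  - 13174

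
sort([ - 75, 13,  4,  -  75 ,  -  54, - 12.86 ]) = [ - 75 , - 75 , -54, - 12.86,4,13]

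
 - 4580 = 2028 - 6608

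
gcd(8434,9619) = 1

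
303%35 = 23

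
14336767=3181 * 4507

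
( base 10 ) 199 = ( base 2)11000111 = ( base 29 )6p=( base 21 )9A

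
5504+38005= 43509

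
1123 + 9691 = 10814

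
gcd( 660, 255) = 15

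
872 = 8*109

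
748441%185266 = 7377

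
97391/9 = 97391/9 = 10821.22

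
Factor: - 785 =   -  5^1*157^1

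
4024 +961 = 4985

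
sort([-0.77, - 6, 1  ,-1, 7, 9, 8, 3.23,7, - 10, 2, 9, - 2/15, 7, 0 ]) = [ - 10, - 6, - 1, - 0.77, - 2/15,0, 1,2, 3.23, 7, 7, 7, 8, 9, 9 ] 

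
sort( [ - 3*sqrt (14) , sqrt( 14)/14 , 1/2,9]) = [ - 3 * sqrt( 14 ),  sqrt(14) /14,  1/2, 9] 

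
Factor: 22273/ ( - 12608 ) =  - 2^ ( - 6 )*197^( - 1)*22273^1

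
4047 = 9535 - 5488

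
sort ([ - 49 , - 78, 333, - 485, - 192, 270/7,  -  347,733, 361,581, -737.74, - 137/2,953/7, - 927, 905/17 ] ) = [ - 927, - 737.74, - 485, - 347,-192,-78, - 137/2, - 49, 270/7, 905/17, 953/7,333,361, 581, 733]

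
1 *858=858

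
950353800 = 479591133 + 470762667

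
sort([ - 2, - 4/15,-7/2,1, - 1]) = [ - 7/2, - 2,-1,-4/15,1 ] 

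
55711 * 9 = 501399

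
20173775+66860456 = 87034231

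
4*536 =2144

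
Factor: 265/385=7^(  -  1) *11^(-1)*53^1 = 53/77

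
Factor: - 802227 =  - 3^1*29^1*9221^1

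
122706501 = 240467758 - 117761257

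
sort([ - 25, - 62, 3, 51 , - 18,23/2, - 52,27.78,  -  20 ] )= [-62, - 52 ,-25, - 20, - 18,3, 23/2,27.78,51]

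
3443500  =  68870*50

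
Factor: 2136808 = 2^3*47^1*5683^1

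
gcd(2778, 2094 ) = 6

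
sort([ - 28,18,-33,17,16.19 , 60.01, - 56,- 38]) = [-56,  -  38,-33,-28,16.19,17,18,60.01]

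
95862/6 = 15977 = 15977.00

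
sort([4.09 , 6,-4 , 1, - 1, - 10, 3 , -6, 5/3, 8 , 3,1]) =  [  -  10 , - 6, - 4, - 1  ,  1,1, 5/3, 3,3, 4.09, 6,8 ]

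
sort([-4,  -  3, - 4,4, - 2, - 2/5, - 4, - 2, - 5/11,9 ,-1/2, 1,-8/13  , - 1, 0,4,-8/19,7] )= [ - 4, - 4 , -4, - 3, - 2, - 2, - 1, - 8/13,  -  1/2, - 5/11,-8/19, - 2/5, 0,1,4,4,  7,9]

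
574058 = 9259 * 62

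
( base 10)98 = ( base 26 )3k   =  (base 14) 70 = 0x62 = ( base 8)142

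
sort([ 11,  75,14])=[11,  14, 75]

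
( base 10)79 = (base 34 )2b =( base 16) 4F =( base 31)2H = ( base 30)2J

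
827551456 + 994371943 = 1821923399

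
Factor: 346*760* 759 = 2^4*3^1*5^1*11^1*19^1*23^1*173^1 = 199586640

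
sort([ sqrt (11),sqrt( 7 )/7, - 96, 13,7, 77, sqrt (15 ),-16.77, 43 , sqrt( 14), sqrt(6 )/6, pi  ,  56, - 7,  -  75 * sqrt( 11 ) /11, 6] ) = [ - 96, - 75*sqrt (11)/11 ,-16.77, - 7,sqrt(7)/7, sqrt( 6)/6, pi,  sqrt (11 ),sqrt(14 ), sqrt( 15), 6,7,13, 43, 56 , 77]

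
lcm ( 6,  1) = 6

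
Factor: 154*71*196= 2^3 * 7^3*11^1 * 71^1  =  2143064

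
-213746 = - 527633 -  - 313887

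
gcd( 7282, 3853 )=1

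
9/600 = 3/200 = 0.01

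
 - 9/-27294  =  3/9098=0.00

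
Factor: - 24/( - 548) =2^1*3^1*137^(-1) = 6/137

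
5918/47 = 125 + 43/47 = 125.91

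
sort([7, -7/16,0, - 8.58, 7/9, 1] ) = [ - 8.58, - 7/16, 0, 7/9,  1,  7 ] 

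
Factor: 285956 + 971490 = 2^1 *617^1*1019^1 = 1257446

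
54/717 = 18/239= 0.08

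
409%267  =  142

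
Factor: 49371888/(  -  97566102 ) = -2^3*3^(  -  1)*19^( - 1) * 285281^( -1)*1028581^1 = - 8228648/16261017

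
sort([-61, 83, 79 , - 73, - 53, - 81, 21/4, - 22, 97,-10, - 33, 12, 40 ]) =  [ - 81, - 73, - 61 , - 53, -33, - 22,-10,21/4, 12,40, 79,83, 97 ]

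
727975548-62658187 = 665317361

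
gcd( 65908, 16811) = 1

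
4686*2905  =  13612830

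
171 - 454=-283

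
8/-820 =-2/205 = -  0.01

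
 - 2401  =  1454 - 3855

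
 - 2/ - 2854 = 1/1427 = 0.00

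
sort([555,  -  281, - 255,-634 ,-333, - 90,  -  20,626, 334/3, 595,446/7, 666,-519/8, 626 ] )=[ - 634, - 333, - 281, - 255 , - 90, - 519/8, - 20,446/7, 334/3, 555, 595, 626, 626, 666 ] 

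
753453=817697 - 64244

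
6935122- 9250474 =- 2315352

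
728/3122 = 52/223  =  0.23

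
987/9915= 329/3305  =  0.10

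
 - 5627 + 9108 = 3481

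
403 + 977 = 1380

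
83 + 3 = 86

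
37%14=9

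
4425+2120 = 6545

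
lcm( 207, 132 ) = 9108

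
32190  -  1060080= - 1027890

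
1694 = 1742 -48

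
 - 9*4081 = - 36729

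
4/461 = 4/461 = 0.01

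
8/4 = 2=2.00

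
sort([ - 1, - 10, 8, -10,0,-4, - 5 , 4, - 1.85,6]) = [ - 10,-10, - 5, - 4 ,  -  1.85, - 1, 0,4,6, 8]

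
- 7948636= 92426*(  -  86 )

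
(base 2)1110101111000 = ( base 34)6hu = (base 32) 7bo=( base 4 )1311320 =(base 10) 7544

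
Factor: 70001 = 70001^1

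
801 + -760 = 41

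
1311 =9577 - 8266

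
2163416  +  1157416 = 3320832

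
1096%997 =99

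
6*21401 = 128406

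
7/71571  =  7/71571= 0.00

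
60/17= 3 + 9/17 = 3.53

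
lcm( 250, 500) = 500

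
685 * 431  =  295235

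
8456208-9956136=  - 1499928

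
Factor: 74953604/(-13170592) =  - 18738401/3292648 = -2^(-3 )*11^1 * 67^( - 1 )*373^1*4567^1*6143^( - 1 ) 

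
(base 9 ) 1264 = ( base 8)1665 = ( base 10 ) 949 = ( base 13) 580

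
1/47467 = 1/47467 = 0.00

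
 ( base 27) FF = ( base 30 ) E0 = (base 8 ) 644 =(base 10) 420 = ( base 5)3140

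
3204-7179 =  - 3975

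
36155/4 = 9038  +  3/4 = 9038.75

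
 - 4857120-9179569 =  - 14036689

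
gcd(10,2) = 2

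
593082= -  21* ( - 28242)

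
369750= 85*4350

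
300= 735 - 435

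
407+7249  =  7656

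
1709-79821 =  - 78112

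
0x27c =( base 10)636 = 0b1001111100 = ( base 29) lr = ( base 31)KG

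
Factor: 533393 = 7^1*23^1*3313^1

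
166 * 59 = 9794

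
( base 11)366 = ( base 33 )D6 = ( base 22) jh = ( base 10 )435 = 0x1B3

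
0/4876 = 0 = 0.00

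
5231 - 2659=2572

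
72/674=36/337 = 0.11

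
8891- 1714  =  7177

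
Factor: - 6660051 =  - 3^1*19^1*331^1*353^1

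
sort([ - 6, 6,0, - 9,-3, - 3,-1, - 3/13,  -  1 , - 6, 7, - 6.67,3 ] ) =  [-9, - 6.67, - 6, - 6, - 3, - 3,-1, - 1, - 3/13, 0,3, 6, 7]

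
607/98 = 607/98  =  6.19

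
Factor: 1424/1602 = 2^3 * 3^( - 2) = 8/9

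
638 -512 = 126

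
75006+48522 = 123528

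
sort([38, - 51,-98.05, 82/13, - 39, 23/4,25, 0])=[ - 98.05, - 51, - 39, 0, 23/4, 82/13,25, 38]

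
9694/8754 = 4847/4377 = 1.11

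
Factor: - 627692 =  - 2^2*13^1* 12071^1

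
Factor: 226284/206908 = 327/299 = 3^1*13^ ( - 1)*23^ ( - 1 )*109^1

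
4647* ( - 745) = -3462015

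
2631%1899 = 732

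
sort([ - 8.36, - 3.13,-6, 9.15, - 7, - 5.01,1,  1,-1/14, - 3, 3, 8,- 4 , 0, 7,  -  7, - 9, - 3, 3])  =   [ - 9, - 8.36, - 7, - 7,-6, - 5.01, - 4, -3.13, - 3 ,  -  3,- 1/14, 0, 1,1, 3, 3,7,  8, 9.15]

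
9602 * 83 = 796966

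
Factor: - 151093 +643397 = 492304 = 2^4*29^1*1061^1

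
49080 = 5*9816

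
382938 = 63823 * 6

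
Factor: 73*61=61^1*  73^1  =  4453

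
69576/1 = 69576 =69576.00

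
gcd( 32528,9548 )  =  4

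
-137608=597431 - 735039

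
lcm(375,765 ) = 19125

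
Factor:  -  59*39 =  - 3^1*13^1*59^1 = - 2301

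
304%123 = 58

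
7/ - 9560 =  - 7/9560 = - 0.00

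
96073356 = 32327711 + 63745645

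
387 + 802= 1189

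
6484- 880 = 5604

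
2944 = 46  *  64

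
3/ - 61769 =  - 3/61769= - 0.00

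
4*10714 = 42856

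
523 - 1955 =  -1432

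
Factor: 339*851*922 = 265986858 = 2^1*3^1*23^1*37^1 * 113^1*461^1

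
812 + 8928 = 9740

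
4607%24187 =4607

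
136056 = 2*68028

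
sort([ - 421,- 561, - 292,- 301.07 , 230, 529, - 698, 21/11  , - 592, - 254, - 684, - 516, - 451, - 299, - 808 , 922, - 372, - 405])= [ - 808, - 698, - 684, - 592 , - 561,  -  516,-451, - 421, - 405,- 372 , - 301.07, - 299 , - 292, - 254, 21/11,230, 529, 922]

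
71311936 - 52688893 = 18623043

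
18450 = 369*50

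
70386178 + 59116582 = 129502760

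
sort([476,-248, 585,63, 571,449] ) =[-248,63,449,476,571,585] 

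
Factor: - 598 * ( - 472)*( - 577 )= - 2^4*13^1*23^1*59^1*577^1 = - 162861712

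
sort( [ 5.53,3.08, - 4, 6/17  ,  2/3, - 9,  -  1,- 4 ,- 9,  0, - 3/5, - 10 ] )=[ - 10, - 9, - 9, - 4, - 4, - 1, - 3/5,0 , 6/17, 2/3,  3.08 , 5.53 ] 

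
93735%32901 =27933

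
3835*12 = 46020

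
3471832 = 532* 6526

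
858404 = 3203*268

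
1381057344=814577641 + 566479703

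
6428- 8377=-1949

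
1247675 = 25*49907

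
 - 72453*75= - 5433975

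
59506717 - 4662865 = 54843852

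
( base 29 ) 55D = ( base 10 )4363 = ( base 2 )1000100001011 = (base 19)c1c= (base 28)5FN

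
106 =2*53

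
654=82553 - 81899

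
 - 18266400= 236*(-77400 ) 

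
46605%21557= 3491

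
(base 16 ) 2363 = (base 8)21543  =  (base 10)9059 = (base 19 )161F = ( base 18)19h5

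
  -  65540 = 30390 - 95930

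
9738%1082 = 0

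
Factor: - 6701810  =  -2^1*5^1*37^1 * 59^1*307^1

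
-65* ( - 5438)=353470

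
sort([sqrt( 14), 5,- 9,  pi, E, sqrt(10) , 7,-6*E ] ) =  [ - 6 * E, - 9,E, pi, sqrt ( 10), sqrt( 14), 5,7 ]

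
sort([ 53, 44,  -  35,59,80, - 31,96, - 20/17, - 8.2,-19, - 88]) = [-88,  -  35, - 31, -19,  -  8.2,-20/17, 44, 53, 59,80,96] 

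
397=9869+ - 9472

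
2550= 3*850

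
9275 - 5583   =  3692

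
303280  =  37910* 8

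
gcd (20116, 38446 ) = 94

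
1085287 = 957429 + 127858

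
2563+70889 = 73452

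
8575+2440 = 11015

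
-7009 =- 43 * 163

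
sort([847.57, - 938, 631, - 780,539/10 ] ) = [ - 938 , - 780,  539/10,631,847.57 ] 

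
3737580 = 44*84945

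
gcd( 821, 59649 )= 1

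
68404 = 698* 98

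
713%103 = 95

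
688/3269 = 688/3269 = 0.21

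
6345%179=80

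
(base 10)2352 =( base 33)259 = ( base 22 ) 4ik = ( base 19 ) 69F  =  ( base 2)100100110000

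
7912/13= 608 +8/13= 608.62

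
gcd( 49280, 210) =70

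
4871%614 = 573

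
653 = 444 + 209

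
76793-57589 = 19204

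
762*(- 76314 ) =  - 58151268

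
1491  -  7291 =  - 5800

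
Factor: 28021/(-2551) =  - 7^1*2551^( - 1 )*4003^1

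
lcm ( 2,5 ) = 10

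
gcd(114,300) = 6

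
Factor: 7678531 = 7^1 * 47^1*23339^1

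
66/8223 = 22/2741= 0.01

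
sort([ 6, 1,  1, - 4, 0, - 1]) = [ - 4, - 1, 0,1, 1 , 6 ]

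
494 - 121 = 373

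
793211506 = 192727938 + 600483568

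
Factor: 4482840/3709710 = 149428/123657 = 2^2*3^(-1) * 47^( -1)*877^(-1 )*37357^1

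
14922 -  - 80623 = 95545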